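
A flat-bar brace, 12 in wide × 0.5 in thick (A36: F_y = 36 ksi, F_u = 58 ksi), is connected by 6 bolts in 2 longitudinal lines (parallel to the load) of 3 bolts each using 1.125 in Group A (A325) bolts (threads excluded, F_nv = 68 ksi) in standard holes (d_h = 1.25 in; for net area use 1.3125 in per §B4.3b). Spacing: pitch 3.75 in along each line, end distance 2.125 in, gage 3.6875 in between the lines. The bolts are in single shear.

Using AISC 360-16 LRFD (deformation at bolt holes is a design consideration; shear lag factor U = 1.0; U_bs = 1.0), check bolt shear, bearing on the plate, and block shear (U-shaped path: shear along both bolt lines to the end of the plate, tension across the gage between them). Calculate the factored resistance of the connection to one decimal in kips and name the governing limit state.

207.6 kips (block shear governs)

Bolt shear: A_b = π(1.125)²/4 = 0.99402 in². φR_n = 0.75 × 68 × 0.99402 × 6 × 1 = 304.2 kips.
Bearing (0.5 in plate, F_u = 58 ksi): end bolts L_c = 2.125 − 1.25/2 = 1.5, R_n = min(1.2×1.5×0.5×58, 2.4×1.125×0.5×58) = 52.2 kips/bolt; interior L_c = 3.75 − 1.25 = 2.5, R_n = 78.3 kips/bolt. φR_n = 0.75 × (2×52.2 + 4×78.3) = 313.2 kips.
Block shear: shear path 2×[2.125+2×3.75] = 2×9.625 in, A_gv = 9.625, A_nv = 2×(9.625 − 2.5×1.3125)×0.5 = 6.3438 in²; tension across gage: (3.6875 − 1×1.3125)×0.5 = 1.1875 in². R_n = min(0.6×58×6.3438, 0.6×36×9.625) + 1.0×58×1.1875 = min(220.76, 207.9) + 68.875 = 276.78 kips. φR_n = 0.75 × 276.78 = 207.6 kips.
Governing: min(304.2, 313.2, 207.6) = 207.6 kips → block shear.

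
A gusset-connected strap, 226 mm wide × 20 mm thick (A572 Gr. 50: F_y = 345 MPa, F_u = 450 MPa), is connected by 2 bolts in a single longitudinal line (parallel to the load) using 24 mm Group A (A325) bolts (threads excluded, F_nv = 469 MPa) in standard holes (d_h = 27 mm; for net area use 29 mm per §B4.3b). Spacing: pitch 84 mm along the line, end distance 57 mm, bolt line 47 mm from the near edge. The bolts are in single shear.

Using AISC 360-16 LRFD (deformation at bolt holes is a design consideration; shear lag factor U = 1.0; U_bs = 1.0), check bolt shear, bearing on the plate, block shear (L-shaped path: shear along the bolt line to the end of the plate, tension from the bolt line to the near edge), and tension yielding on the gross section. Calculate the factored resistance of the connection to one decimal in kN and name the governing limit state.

Bolt shear: A_b = π(24)²/4 = 452.39 mm². φR_n = 0.75 × 469 × 452.39 × 2 × 1 = 318.3 kN.
Bearing (20 mm plate, F_u = 450 MPa): end bolts L_c = 57 − 27/2 = 43.5, R_n = min(1.2×43.5×20×450, 2.4×24×20×450) = 469.8 kN/bolt; interior L_c = 84 − 27 = 57, R_n = 518.4 kN/bolt. φR_n = 0.75 × (1×469.8 + 1×518.4) = 741.2 kN.
Block shear: shear path 1×[57+1×84] = 1×141 mm, A_gv = 2820, A_nv = 1×(141 − 1.5×29)×20 = 1950 mm²; tension to near edge: (47 − 0.5×29)×20 = 650 mm². R_n = min(0.6×450×1950, 0.6×345×2820) + 1.0×450×650 = min(526.5, 583.74) + 292.5 = 819 kN. φR_n = 0.75 × 819 = 614.3 kN.
Tension yield (gross): A_g = 226×20 = 4520 mm². φR_n = 0.90 × 345 × 4520 = 1403.5 kN.
Governing: min(318.3, 741.2, 614.3, 1403.5) = 318.3 kN → bolt shear.

318.3 kN (bolt shear governs)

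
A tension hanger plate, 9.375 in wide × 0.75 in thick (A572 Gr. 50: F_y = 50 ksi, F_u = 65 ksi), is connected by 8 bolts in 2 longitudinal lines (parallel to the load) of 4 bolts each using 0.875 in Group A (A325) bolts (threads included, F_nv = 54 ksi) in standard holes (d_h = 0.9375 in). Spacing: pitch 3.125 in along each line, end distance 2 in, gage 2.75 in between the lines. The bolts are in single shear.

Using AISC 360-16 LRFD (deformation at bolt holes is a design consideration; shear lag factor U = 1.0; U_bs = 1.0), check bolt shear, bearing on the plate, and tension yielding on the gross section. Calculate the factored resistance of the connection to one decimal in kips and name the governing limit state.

Bolt shear: A_b = π(0.875)²/4 = 0.60132 in². φR_n = 0.75 × 54 × 0.60132 × 8 × 1 = 194.8 kips.
Bearing (0.75 in plate, F_u = 65 ksi): end bolts L_c = 2 − 0.9375/2 = 1.53125, R_n = min(1.2×1.53125×0.75×65, 2.4×0.875×0.75×65) = 89.578 kips/bolt; interior L_c = 3.125 − 0.9375 = 2.1875, R_n = 102.38 kips/bolt. φR_n = 0.75 × (2×89.578 + 6×102.38) = 595.1 kips.
Tension yield (gross): A_g = 9.375×0.75 = 7.0313 in². φR_n = 0.90 × 50 × 7.0313 = 316.4 kips.
Governing: min(194.8, 595.1, 316.4) = 194.8 kips → bolt shear.

194.8 kips (bolt shear governs)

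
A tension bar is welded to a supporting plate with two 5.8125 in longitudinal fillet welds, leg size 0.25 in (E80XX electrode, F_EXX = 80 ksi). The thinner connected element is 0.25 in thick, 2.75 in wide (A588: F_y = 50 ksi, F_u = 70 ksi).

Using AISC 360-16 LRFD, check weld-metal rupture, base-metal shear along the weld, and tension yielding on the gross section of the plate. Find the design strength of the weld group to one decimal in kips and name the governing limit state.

30.9 kips (gross-section yield governs)

Weld metal: throat = 0.707×0.25 = 0.17675 in, L = 2×5.8125 = 11.625 in. φR_n = 0.75 × 0.6 × 80 × 0.17675 × 11.625 = 74.0 kips.
Base metal shear (0.25 in plate): yield φR_n = 1.0×0.6×50×0.25×11.625 = 87.2 kips; rupture φR_n = 0.75×0.6×70×0.25×11.625 = 91.5 kips; take 87.2 kips (yield).
Tension yield (gross): A_g = 2.75×0.25 = 0.6875 in². φR_n = 0.90 × 50 × 0.6875 = 30.9 kips.
Governing: min(74.0, 87.2, 30.9) = 30.9 kips → gross-section yield.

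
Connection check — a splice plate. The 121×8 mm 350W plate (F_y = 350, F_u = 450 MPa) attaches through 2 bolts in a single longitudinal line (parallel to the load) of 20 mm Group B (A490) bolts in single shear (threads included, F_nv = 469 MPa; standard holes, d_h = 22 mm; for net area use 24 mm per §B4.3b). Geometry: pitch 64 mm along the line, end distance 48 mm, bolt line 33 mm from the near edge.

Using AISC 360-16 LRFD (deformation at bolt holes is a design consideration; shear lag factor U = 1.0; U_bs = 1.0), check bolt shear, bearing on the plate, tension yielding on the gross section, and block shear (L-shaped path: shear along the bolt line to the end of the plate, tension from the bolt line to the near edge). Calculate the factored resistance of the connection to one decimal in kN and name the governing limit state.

Bolt shear: A_b = π(20)²/4 = 314.16 mm². φR_n = 0.75 × 469 × 314.16 × 2 × 1 = 221.0 kN.
Bearing (8 mm plate, F_u = 450 MPa): end bolts L_c = 48 − 22/2 = 37, R_n = min(1.2×37×8×450, 2.4×20×8×450) = 159.84 kN/bolt; interior L_c = 64 − 22 = 42, R_n = 172.8 kN/bolt. φR_n = 0.75 × (1×159.84 + 1×172.8) = 249.5 kN.
Tension yield (gross): A_g = 121×8 = 968 mm². φR_n = 0.90 × 350 × 968 = 304.9 kN.
Block shear: shear path 1×[48+1×64] = 1×112 mm, A_gv = 896, A_nv = 1×(112 − 1.5×24)×8 = 608 mm²; tension to near edge: (33 − 0.5×24)×8 = 168 mm². R_n = min(0.6×450×608, 0.6×350×896) + 1.0×450×168 = min(164.16, 188.16) + 75.6 = 239.76 kN. φR_n = 0.75 × 239.76 = 179.8 kN.
Governing: min(221.0, 249.5, 304.9, 179.8) = 179.8 kN → block shear.

179.8 kN (block shear governs)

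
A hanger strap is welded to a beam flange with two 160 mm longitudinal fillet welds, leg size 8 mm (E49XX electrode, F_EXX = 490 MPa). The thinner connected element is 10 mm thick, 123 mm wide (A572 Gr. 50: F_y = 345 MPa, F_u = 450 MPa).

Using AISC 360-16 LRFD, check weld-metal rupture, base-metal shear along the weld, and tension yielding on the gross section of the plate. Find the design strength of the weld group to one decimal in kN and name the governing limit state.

381.9 kN (gross-section yield governs)

Weld metal: throat = 0.707×8 = 5.656 mm, L = 2×160 = 320 mm. φR_n = 0.75 × 0.6 × 490 × 5.656 × 320 = 399.1 kN.
Base metal shear (10 mm plate): yield φR_n = 1.0×0.6×345×10×320 = 662.4 kN; rupture φR_n = 0.75×0.6×450×10×320 = 648.0 kN; take 648.0 kN (rupture).
Tension yield (gross): A_g = 123×10 = 1230 mm². φR_n = 0.90 × 345 × 1230 = 381.9 kN.
Governing: min(399.1, 648.0, 381.9) = 381.9 kN → gross-section yield.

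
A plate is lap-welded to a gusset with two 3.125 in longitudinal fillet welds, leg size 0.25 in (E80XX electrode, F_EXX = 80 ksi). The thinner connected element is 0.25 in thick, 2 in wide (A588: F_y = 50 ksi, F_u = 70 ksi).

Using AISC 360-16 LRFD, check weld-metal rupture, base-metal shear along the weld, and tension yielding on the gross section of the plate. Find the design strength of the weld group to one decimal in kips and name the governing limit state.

Weld metal: throat = 0.707×0.25 = 0.17675 in, L = 2×3.125 = 6.25 in. φR_n = 0.75 × 0.6 × 80 × 0.17675 × 6.25 = 39.8 kips.
Base metal shear (0.25 in plate): yield φR_n = 1.0×0.6×50×0.25×6.25 = 46.9 kips; rupture φR_n = 0.75×0.6×70×0.25×6.25 = 49.2 kips; take 46.9 kips (yield).
Tension yield (gross): A_g = 2×0.25 = 0.5 in². φR_n = 0.90 × 50 × 0.5 = 22.5 kips.
Governing: min(39.8, 46.9, 22.5) = 22.5 kips → gross-section yield.

22.5 kips (gross-section yield governs)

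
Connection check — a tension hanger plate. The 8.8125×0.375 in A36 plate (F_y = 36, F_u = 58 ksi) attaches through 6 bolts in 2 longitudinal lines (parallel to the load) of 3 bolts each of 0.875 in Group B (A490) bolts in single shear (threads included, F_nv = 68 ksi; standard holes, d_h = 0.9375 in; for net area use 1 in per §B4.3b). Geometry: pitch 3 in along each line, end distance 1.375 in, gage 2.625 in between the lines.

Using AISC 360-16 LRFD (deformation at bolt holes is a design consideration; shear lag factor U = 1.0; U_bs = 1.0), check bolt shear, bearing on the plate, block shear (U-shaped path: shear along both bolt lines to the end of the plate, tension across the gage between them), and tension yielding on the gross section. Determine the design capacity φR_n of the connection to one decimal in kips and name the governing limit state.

107.1 kips (gross-section yield governs)

Bolt shear: A_b = π(0.875)²/4 = 0.60132 in². φR_n = 0.75 × 68 × 0.60132 × 6 × 1 = 184.0 kips.
Bearing (0.375 in plate, F_u = 58 ksi): end bolts L_c = 1.375 − 0.9375/2 = 0.90625, R_n = min(1.2×0.90625×0.375×58, 2.4×0.875×0.375×58) = 23.653 kips/bolt; interior L_c = 3 − 0.9375 = 2.0625, R_n = 45.675 kips/bolt. φR_n = 0.75 × (2×23.653 + 4×45.675) = 172.5 kips.
Block shear: shear path 2×[1.375+2×3] = 2×7.375 in, A_gv = 5.5313, A_nv = 2×(7.375 − 2.5×1)×0.375 = 3.6563 in²; tension across gage: (2.625 − 1×1)×0.375 = 0.60938 in². R_n = min(0.6×58×3.6563, 0.6×36×5.5313) + 1.0×58×0.60938 = min(127.24, 119.48) + 35.344 = 154.82 kips. φR_n = 0.75 × 154.82 = 116.1 kips.
Tension yield (gross): A_g = 8.8125×0.375 = 3.3047 in². φR_n = 0.90 × 36 × 3.3047 = 107.1 kips.
Governing: min(184.0, 172.5, 116.1, 107.1) = 107.1 kips → gross-section yield.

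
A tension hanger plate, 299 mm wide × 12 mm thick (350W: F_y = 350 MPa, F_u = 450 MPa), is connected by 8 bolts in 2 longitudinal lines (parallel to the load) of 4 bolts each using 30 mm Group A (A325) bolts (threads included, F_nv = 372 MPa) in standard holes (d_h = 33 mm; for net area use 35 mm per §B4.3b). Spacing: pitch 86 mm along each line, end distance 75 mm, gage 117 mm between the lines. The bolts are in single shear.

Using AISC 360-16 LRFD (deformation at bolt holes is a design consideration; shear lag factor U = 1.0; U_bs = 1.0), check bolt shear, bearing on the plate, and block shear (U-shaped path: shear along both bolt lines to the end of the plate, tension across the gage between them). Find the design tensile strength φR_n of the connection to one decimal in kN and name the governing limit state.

Bolt shear: A_b = π(30)²/4 = 706.86 mm². φR_n = 0.75 × 372 × 706.86 × 8 × 1 = 1577.7 kN.
Bearing (12 mm plate, F_u = 450 MPa): end bolts L_c = 75 − 33/2 = 58.5, R_n = min(1.2×58.5×12×450, 2.4×30×12×450) = 379.08 kN/bolt; interior L_c = 86 − 33 = 53, R_n = 343.44 kN/bolt. φR_n = 0.75 × (2×379.08 + 6×343.44) = 2114.1 kN.
Block shear: shear path 2×[75+3×86] = 2×333 mm, A_gv = 7992, A_nv = 2×(333 − 3.5×35)×12 = 5052 mm²; tension across gage: (117 − 1×35)×12 = 984 mm². R_n = min(0.6×450×5052, 0.6×350×7992) + 1.0×450×984 = min(1364, 1678.3) + 442.8 = 1806.8 kN. φR_n = 0.75 × 1806.8 = 1355.1 kN.
Governing: min(1577.7, 2114.1, 1355.1) = 1355.1 kN → block shear.

1355.1 kN (block shear governs)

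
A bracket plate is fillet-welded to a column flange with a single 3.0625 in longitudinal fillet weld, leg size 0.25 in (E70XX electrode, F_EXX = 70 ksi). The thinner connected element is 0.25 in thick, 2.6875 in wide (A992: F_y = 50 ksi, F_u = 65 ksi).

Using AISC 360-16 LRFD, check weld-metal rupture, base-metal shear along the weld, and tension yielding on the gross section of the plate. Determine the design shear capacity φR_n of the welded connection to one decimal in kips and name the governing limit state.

17.1 kips (weld metal governs)

Weld metal: throat = 0.707×0.25 = 0.17675 in, L = 3.0625 in. φR_n = 0.75 × 0.6 × 70 × 0.17675 × 3.0625 = 17.1 kips.
Base metal shear (0.25 in plate): yield φR_n = 1.0×0.6×50×0.25×3.0625 = 23.0 kips; rupture φR_n = 0.75×0.6×65×0.25×3.0625 = 22.4 kips; take 22.4 kips (rupture).
Tension yield (gross): A_g = 2.6875×0.25 = 0.67188 in². φR_n = 0.90 × 50 × 0.67188 = 30.2 kips.
Governing: min(17.1, 22.4, 30.2) = 17.1 kips → weld metal.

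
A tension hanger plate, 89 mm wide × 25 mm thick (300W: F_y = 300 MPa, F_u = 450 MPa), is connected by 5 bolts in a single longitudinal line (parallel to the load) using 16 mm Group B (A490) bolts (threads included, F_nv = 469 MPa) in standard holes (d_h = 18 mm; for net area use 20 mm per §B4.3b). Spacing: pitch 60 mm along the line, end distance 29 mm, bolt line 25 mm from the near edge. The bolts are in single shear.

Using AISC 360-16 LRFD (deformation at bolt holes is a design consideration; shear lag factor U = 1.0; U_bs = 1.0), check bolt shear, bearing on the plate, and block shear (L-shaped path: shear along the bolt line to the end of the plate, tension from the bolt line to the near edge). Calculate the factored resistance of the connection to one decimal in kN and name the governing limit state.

Bolt shear: A_b = π(16)²/4 = 201.06 mm². φR_n = 0.75 × 469 × 201.06 × 5 × 1 = 353.6 kN.
Bearing (25 mm plate, F_u = 450 MPa): end bolts L_c = 29 − 18/2 = 20, R_n = min(1.2×20×25×450, 2.4×16×25×450) = 270 kN/bolt; interior L_c = 60 − 18 = 42, R_n = 432 kN/bolt. φR_n = 0.75 × (1×270 + 4×432) = 1498.5 kN.
Block shear: shear path 1×[29+4×60] = 1×269 mm, A_gv = 6725, A_nv = 1×(269 − 4.5×20)×25 = 4475 mm²; tension to near edge: (25 − 0.5×20)×25 = 375 mm². R_n = min(0.6×450×4475, 0.6×300×6725) + 1.0×450×375 = min(1208.3, 1210.5) + 168.75 = 1377.1 kN. φR_n = 0.75 × 1377.1 = 1032.8 kN.
Governing: min(353.6, 1498.5, 1032.8) = 353.6 kN → bolt shear.

353.6 kN (bolt shear governs)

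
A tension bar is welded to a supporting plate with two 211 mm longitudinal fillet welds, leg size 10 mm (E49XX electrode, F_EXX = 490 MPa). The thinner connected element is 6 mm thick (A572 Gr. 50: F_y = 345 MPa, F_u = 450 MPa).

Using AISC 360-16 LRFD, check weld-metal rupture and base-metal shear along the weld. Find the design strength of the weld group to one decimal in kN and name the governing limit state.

Weld metal: throat = 0.707×10 = 7.07 mm, L = 2×211 = 422 mm. φR_n = 0.75 × 0.6 × 490 × 7.07 × 422 = 657.9 kN.
Base metal shear (6 mm plate): yield φR_n = 1.0×0.6×345×6×422 = 524.1 kN; rupture φR_n = 0.75×0.6×450×6×422 = 512.7 kN; take 512.7 kN (rupture).
Governing: min(657.9, 512.7) = 512.7 kN → base-metal shear.

512.7 kN (base-metal shear governs)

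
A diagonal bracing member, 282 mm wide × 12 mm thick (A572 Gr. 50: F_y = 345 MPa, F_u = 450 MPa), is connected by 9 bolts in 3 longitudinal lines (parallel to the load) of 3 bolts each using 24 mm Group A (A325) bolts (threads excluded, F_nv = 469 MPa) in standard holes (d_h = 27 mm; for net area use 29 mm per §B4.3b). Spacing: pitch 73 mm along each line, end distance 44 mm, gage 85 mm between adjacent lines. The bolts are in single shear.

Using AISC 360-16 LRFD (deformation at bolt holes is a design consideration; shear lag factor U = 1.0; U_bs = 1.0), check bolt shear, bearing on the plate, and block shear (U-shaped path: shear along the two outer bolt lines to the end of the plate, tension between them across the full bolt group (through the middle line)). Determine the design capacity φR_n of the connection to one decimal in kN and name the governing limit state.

Bolt shear: A_b = π(24)²/4 = 452.39 mm². φR_n = 0.75 × 469 × 452.39 × 9 × 1 = 1432.2 kN.
Bearing (12 mm plate, F_u = 450 MPa): end bolts L_c = 44 − 27/2 = 30.5, R_n = min(1.2×30.5×12×450, 2.4×24×12×450) = 197.64 kN/bolt; interior L_c = 73 − 27 = 46, R_n = 298.08 kN/bolt. φR_n = 0.75 × (3×197.64 + 6×298.08) = 1786.1 kN.
Block shear: shear path 2×[44+2×73] = 2×190 mm, A_gv = 4560, A_nv = 2×(190 − 2.5×29)×12 = 2820 mm²; tension across gage: (170 − 2×29)×12 = 1344 mm². R_n = min(0.6×450×2820, 0.6×345×4560) + 1.0×450×1344 = min(761.4, 943.92) + 604.8 = 1366.2 kN. φR_n = 0.75 × 1366.2 = 1024.7 kN.
Governing: min(1432.2, 1786.1, 1024.7) = 1024.7 kN → block shear.

1024.7 kN (block shear governs)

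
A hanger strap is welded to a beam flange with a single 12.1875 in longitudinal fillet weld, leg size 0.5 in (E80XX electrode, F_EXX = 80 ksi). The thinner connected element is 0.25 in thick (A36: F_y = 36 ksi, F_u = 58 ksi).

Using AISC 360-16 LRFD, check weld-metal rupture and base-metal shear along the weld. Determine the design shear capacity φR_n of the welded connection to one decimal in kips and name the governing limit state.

Weld metal: throat = 0.707×0.5 = 0.3535 in, L = 12.1875 in. φR_n = 0.75 × 0.6 × 80 × 0.3535 × 12.1875 = 155.1 kips.
Base metal shear (0.25 in plate): yield φR_n = 1.0×0.6×36×0.25×12.1875 = 65.8 kips; rupture φR_n = 0.75×0.6×58×0.25×12.1875 = 79.5 kips; take 65.8 kips (yield).
Governing: min(155.1, 65.8) = 65.8 kips → base-metal shear.

65.8 kips (base-metal shear governs)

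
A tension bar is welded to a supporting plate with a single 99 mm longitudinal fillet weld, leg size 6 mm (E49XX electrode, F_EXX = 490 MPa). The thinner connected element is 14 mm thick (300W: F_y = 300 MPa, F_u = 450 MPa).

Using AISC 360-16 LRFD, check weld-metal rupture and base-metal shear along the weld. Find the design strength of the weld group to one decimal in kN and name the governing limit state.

Weld metal: throat = 0.707×6 = 4.242 mm, L = 99 mm. φR_n = 0.75 × 0.6 × 490 × 4.242 × 99 = 92.6 kN.
Base metal shear (14 mm plate): yield φR_n = 1.0×0.6×300×14×99 = 249.5 kN; rupture φR_n = 0.75×0.6×450×14×99 = 280.7 kN; take 249.5 kN (yield).
Governing: min(92.6, 249.5) = 92.6 kN → weld metal.

92.6 kN (weld metal governs)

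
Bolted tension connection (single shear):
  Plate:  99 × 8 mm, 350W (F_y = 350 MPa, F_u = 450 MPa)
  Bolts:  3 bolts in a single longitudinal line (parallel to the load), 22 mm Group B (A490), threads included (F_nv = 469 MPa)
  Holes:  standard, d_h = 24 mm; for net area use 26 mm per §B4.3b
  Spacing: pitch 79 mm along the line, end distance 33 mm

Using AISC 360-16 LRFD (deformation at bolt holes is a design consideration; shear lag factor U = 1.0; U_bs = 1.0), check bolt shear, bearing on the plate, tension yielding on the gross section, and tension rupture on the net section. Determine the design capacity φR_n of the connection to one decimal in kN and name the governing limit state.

Bolt shear: A_b = π(22)²/4 = 380.13 mm². φR_n = 0.75 × 469 × 380.13 × 3 × 1 = 401.1 kN.
Bearing (8 mm plate, F_u = 450 MPa): end bolts L_c = 33 − 24/2 = 21, R_n = min(1.2×21×8×450, 2.4×22×8×450) = 90.72 kN/bolt; interior L_c = 79 − 24 = 55, R_n = 190.08 kN/bolt. φR_n = 0.75 × (1×90.72 + 2×190.08) = 353.2 kN.
Tension yield (gross): A_g = 99×8 = 792 mm². φR_n = 0.90 × 350 × 792 = 249.5 kN.
Tension rupture (net): A_n = (99 − 1×26)×8 = 584 mm² (U = 1.0, A_e = A_n). φR_n = 0.75 × 450 × 584 = 197.1 kN.
Governing: min(401.1, 353.2, 249.5, 197.1) = 197.1 kN → net-section rupture.

197.1 kN (net-section rupture governs)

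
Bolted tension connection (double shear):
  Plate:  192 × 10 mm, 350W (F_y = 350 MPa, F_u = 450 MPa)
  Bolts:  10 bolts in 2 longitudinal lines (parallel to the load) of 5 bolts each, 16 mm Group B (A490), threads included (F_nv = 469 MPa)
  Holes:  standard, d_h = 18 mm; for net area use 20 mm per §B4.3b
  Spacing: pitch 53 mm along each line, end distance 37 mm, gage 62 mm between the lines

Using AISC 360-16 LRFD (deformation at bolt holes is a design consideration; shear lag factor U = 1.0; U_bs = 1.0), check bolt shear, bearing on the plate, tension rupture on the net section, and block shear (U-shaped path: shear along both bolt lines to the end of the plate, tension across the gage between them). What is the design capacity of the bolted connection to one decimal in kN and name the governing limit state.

Bolt shear: A_b = π(16)²/4 = 201.06 mm². φR_n = 0.75 × 469 × 201.06 × 10 × 2 = 1414.5 kN.
Bearing (10 mm plate, F_u = 450 MPa): end bolts L_c = 37 − 18/2 = 28, R_n = min(1.2×28×10×450, 2.4×16×10×450) = 151.2 kN/bolt; interior L_c = 53 − 18 = 35, R_n = 172.8 kN/bolt. φR_n = 0.75 × (2×151.2 + 8×172.8) = 1263.6 kN.
Tension rupture (net): A_n = (192 − 2×20)×10 = 1520 mm² (U = 1.0, A_e = A_n). φR_n = 0.75 × 450 × 1520 = 513.0 kN.
Block shear: shear path 2×[37+4×53] = 2×249 mm, A_gv = 4980, A_nv = 2×(249 − 4.5×20)×10 = 3180 mm²; tension across gage: (62 − 1×20)×10 = 420 mm². R_n = min(0.6×450×3180, 0.6×350×4980) + 1.0×450×420 = min(858.6, 1045.8) + 189 = 1047.6 kN. φR_n = 0.75 × 1047.6 = 785.7 kN.
Governing: min(1414.5, 1263.6, 513.0, 785.7) = 513.0 kN → net-section rupture.

513.0 kN (net-section rupture governs)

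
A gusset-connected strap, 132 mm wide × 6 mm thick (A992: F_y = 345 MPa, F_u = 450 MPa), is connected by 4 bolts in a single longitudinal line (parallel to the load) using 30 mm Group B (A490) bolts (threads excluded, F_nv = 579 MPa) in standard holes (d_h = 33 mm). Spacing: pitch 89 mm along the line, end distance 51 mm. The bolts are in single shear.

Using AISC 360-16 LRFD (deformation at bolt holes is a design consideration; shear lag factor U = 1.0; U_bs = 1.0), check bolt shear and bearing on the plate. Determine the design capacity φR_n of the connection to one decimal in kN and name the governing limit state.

492.1 kN (bearing governs)

Bolt shear: A_b = π(30)²/4 = 706.86 mm². φR_n = 0.75 × 579 × 706.86 × 4 × 1 = 1227.8 kN.
Bearing (6 mm plate, F_u = 450 MPa): end bolts L_c = 51 − 33/2 = 34.5, R_n = min(1.2×34.5×6×450, 2.4×30×6×450) = 111.78 kN/bolt; interior L_c = 89 − 33 = 56, R_n = 181.44 kN/bolt. φR_n = 0.75 × (1×111.78 + 3×181.44) = 492.1 kN.
Governing: min(1227.8, 492.1) = 492.1 kN → bearing.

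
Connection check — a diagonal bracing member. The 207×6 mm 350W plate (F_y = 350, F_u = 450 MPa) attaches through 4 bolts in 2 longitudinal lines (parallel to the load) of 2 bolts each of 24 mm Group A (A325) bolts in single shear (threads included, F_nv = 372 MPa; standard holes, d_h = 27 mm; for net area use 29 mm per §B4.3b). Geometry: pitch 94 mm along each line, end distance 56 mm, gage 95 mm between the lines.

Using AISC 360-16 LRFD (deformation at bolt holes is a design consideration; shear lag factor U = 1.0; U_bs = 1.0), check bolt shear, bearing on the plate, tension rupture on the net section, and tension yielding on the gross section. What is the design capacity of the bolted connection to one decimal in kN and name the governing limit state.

301.7 kN (net-section rupture governs)

Bolt shear: A_b = π(24)²/4 = 452.39 mm². φR_n = 0.75 × 372 × 452.39 × 4 × 1 = 504.9 kN.
Bearing (6 mm plate, F_u = 450 MPa): end bolts L_c = 56 − 27/2 = 42.5, R_n = min(1.2×42.5×6×450, 2.4×24×6×450) = 137.7 kN/bolt; interior L_c = 94 − 27 = 67, R_n = 155.52 kN/bolt. φR_n = 0.75 × (2×137.7 + 2×155.52) = 439.8 kN.
Tension rupture (net): A_n = (207 − 2×29)×6 = 894 mm² (U = 1.0, A_e = A_n). φR_n = 0.75 × 450 × 894 = 301.7 kN.
Tension yield (gross): A_g = 207×6 = 1242 mm². φR_n = 0.90 × 350 × 1242 = 391.2 kN.
Governing: min(504.9, 439.8, 301.7, 391.2) = 301.7 kN → net-section rupture.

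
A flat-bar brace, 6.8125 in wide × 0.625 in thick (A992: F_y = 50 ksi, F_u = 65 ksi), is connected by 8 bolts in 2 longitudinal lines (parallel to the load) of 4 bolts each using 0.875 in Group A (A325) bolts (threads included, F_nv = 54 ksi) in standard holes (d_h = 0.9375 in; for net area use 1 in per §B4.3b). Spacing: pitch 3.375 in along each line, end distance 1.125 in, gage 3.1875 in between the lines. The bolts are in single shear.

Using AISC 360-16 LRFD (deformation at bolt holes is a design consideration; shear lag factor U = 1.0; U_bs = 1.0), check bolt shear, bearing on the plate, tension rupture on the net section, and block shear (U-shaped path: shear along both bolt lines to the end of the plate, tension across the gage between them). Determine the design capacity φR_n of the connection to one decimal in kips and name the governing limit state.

146.6 kips (net-section rupture governs)

Bolt shear: A_b = π(0.875)²/4 = 0.60132 in². φR_n = 0.75 × 54 × 0.60132 × 8 × 1 = 194.8 kips.
Bearing (0.625 in plate, F_u = 65 ksi): end bolts L_c = 1.125 − 0.9375/2 = 0.65625, R_n = min(1.2×0.65625×0.625×65, 2.4×0.875×0.625×65) = 31.992 kips/bolt; interior L_c = 3.375 − 0.9375 = 2.4375, R_n = 85.313 kips/bolt. φR_n = 0.75 × (2×31.992 + 6×85.313) = 431.9 kips.
Tension rupture (net): A_n = (6.8125 − 2×1)×0.625 = 3.0078 in² (U = 1.0, A_e = A_n). φR_n = 0.75 × 65 × 3.0078 = 146.6 kips.
Block shear: shear path 2×[1.125+3×3.375] = 2×11.25 in, A_gv = 14.063, A_nv = 2×(11.25 − 3.5×1)×0.625 = 9.6875 in²; tension across gage: (3.1875 − 1×1)×0.625 = 1.3672 in². R_n = min(0.6×65×9.6875, 0.6×50×14.063) + 1.0×65×1.3672 = min(377.81, 421.89) + 88.868 = 466.68 kips. φR_n = 0.75 × 466.68 = 350.0 kips.
Governing: min(194.8, 431.9, 146.6, 350.0) = 146.6 kips → net-section rupture.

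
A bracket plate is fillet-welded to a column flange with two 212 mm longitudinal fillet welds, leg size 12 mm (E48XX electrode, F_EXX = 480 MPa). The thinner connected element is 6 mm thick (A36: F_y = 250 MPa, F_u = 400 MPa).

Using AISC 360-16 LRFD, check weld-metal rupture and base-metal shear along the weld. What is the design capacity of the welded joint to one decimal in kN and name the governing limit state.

381.6 kN (base-metal shear governs)

Weld metal: throat = 0.707×12 = 8.484 mm, L = 2×212 = 424 mm. φR_n = 0.75 × 0.6 × 480 × 8.484 × 424 = 777.0 kN.
Base metal shear (6 mm plate): yield φR_n = 1.0×0.6×250×6×424 = 381.6 kN; rupture φR_n = 0.75×0.6×400×6×424 = 457.9 kN; take 381.6 kN (yield).
Governing: min(777.0, 381.6) = 381.6 kN → base-metal shear.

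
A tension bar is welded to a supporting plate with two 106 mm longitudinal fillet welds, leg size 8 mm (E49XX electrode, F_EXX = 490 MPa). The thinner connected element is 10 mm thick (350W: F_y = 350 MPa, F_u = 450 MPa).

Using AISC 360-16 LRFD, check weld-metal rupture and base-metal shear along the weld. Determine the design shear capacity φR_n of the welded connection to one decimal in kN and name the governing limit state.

264.4 kN (weld metal governs)

Weld metal: throat = 0.707×8 = 5.656 mm, L = 2×106 = 212 mm. φR_n = 0.75 × 0.6 × 490 × 5.656 × 212 = 264.4 kN.
Base metal shear (10 mm plate): yield φR_n = 1.0×0.6×350×10×212 = 445.2 kN; rupture φR_n = 0.75×0.6×450×10×212 = 429.3 kN; take 429.3 kN (rupture).
Governing: min(264.4, 429.3) = 264.4 kN → weld metal.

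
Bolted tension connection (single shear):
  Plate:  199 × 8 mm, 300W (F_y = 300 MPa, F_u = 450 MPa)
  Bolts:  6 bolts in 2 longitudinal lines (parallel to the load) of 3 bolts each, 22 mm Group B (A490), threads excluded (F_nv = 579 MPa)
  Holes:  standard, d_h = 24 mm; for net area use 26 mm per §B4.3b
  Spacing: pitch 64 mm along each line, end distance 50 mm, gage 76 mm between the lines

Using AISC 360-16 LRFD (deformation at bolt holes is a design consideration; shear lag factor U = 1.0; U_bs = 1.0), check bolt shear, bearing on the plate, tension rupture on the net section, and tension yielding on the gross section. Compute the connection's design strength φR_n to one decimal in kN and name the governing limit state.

396.9 kN (net-section rupture governs)

Bolt shear: A_b = π(22)²/4 = 380.13 mm². φR_n = 0.75 × 579 × 380.13 × 6 × 1 = 990.4 kN.
Bearing (8 mm plate, F_u = 450 MPa): end bolts L_c = 50 − 24/2 = 38, R_n = min(1.2×38×8×450, 2.4×22×8×450) = 164.16 kN/bolt; interior L_c = 64 − 24 = 40, R_n = 172.8 kN/bolt. φR_n = 0.75 × (2×164.16 + 4×172.8) = 764.6 kN.
Tension rupture (net): A_n = (199 − 2×26)×8 = 1176 mm² (U = 1.0, A_e = A_n). φR_n = 0.75 × 450 × 1176 = 396.9 kN.
Tension yield (gross): A_g = 199×8 = 1592 mm². φR_n = 0.90 × 300 × 1592 = 429.8 kN.
Governing: min(990.4, 764.6, 396.9, 429.8) = 396.9 kN → net-section rupture.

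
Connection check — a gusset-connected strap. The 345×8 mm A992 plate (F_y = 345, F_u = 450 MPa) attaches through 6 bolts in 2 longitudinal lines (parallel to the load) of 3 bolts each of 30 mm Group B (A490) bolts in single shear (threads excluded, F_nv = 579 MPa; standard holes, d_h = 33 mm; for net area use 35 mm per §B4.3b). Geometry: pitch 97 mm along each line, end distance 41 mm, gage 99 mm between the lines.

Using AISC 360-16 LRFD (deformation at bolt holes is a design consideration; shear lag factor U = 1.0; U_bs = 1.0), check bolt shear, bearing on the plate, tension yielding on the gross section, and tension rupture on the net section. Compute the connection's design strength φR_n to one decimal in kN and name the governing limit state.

742.5 kN (net-section rupture governs)

Bolt shear: A_b = π(30)²/4 = 706.86 mm². φR_n = 0.75 × 579 × 706.86 × 6 × 1 = 1841.7 kN.
Bearing (8 mm plate, F_u = 450 MPa): end bolts L_c = 41 − 33/2 = 24.5, R_n = min(1.2×24.5×8×450, 2.4×30×8×450) = 105.84 kN/bolt; interior L_c = 97 − 33 = 64, R_n = 259.2 kN/bolt. φR_n = 0.75 × (2×105.84 + 4×259.2) = 936.4 kN.
Tension yield (gross): A_g = 345×8 = 2760 mm². φR_n = 0.90 × 345 × 2760 = 857.0 kN.
Tension rupture (net): A_n = (345 − 2×35)×8 = 2200 mm² (U = 1.0, A_e = A_n). φR_n = 0.75 × 450 × 2200 = 742.5 kN.
Governing: min(1841.7, 936.4, 857.0, 742.5) = 742.5 kN → net-section rupture.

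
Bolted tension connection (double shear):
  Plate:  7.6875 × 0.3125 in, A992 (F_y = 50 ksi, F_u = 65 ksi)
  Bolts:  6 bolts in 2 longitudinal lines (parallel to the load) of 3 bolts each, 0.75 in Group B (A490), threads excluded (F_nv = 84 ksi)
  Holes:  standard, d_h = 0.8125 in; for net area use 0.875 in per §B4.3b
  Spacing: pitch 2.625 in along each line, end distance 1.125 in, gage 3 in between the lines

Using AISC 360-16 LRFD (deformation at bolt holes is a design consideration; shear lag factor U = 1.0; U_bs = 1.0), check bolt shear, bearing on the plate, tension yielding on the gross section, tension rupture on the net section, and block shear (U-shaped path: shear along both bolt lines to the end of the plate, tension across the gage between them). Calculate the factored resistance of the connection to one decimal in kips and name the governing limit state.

90.5 kips (net-section rupture governs)

Bolt shear: A_b = π(0.75)²/4 = 0.44179 in². φR_n = 0.75 × 84 × 0.44179 × 6 × 2 = 334.0 kips.
Bearing (0.3125 in plate, F_u = 65 ksi): end bolts L_c = 1.125 − 0.8125/2 = 0.71875, R_n = min(1.2×0.71875×0.3125×65, 2.4×0.75×0.3125×65) = 17.52 kips/bolt; interior L_c = 2.625 − 0.8125 = 1.8125, R_n = 36.563 kips/bolt. φR_n = 0.75 × (2×17.52 + 4×36.563) = 136.0 kips.
Tension yield (gross): A_g = 7.6875×0.3125 = 2.4023 in². φR_n = 0.90 × 50 × 2.4023 = 108.1 kips.
Tension rupture (net): A_n = (7.6875 − 2×0.875)×0.3125 = 1.8555 in² (U = 1.0, A_e = A_n). φR_n = 0.75 × 65 × 1.8555 = 90.5 kips.
Block shear: shear path 2×[1.125+2×2.625] = 2×6.375 in, A_gv = 3.9844, A_nv = 2×(6.375 − 2.5×0.875)×0.3125 = 2.6172 in²; tension across gage: (3 − 1×0.875)×0.3125 = 0.66406 in². R_n = min(0.6×65×2.6172, 0.6×50×3.9844) + 1.0×65×0.66406 = min(102.07, 119.53) + 43.164 = 145.23 kips. φR_n = 0.75 × 145.23 = 108.9 kips.
Governing: min(334.0, 136.0, 108.1, 90.5, 108.9) = 90.5 kips → net-section rupture.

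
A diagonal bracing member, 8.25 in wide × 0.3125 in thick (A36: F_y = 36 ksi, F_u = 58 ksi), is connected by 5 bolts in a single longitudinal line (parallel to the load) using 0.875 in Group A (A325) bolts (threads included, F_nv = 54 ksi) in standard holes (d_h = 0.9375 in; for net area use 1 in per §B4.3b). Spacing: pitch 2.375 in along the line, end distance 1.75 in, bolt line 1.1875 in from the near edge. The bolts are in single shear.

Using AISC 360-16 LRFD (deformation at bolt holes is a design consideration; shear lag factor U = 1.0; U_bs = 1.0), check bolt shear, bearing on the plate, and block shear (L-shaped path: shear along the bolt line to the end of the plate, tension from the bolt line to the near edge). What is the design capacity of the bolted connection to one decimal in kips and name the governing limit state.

Bolt shear: A_b = π(0.875)²/4 = 0.60132 in². φR_n = 0.75 × 54 × 0.60132 × 5 × 1 = 121.8 kips.
Bearing (0.3125 in plate, F_u = 58 ksi): end bolts L_c = 1.75 − 0.9375/2 = 1.28125, R_n = min(1.2×1.28125×0.3125×58, 2.4×0.875×0.3125×58) = 27.867 kips/bolt; interior L_c = 2.375 − 0.9375 = 1.4375, R_n = 31.266 kips/bolt. φR_n = 0.75 × (1×27.867 + 4×31.266) = 114.7 kips.
Block shear: shear path 1×[1.75+4×2.375] = 1×11.25 in, A_gv = 3.5156, A_nv = 1×(11.25 − 4.5×1)×0.3125 = 2.1094 in²; tension to near edge: (1.1875 − 0.5×1)×0.3125 = 0.21484 in². R_n = min(0.6×58×2.1094, 0.6×36×3.5156) + 1.0×58×0.21484 = min(73.407, 75.937) + 12.461 = 85.868 kips. φR_n = 0.75 × 85.868 = 64.4 kips.
Governing: min(121.8, 114.7, 64.4) = 64.4 kips → block shear.

64.4 kips (block shear governs)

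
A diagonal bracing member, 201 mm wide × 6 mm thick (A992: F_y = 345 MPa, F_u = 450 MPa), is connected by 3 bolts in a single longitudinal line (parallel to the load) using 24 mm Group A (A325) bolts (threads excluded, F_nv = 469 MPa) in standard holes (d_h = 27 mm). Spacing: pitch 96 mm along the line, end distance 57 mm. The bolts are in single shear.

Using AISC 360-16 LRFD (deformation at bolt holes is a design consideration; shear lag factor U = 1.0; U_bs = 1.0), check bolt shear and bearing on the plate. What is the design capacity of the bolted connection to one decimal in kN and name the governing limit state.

Bolt shear: A_b = π(24)²/4 = 452.39 mm². φR_n = 0.75 × 469 × 452.39 × 3 × 1 = 477.4 kN.
Bearing (6 mm plate, F_u = 450 MPa): end bolts L_c = 57 − 27/2 = 43.5, R_n = min(1.2×43.5×6×450, 2.4×24×6×450) = 140.94 kN/bolt; interior L_c = 96 − 27 = 69, R_n = 155.52 kN/bolt. φR_n = 0.75 × (1×140.94 + 2×155.52) = 339.0 kN.
Governing: min(477.4, 339.0) = 339.0 kN → bearing.

339.0 kN (bearing governs)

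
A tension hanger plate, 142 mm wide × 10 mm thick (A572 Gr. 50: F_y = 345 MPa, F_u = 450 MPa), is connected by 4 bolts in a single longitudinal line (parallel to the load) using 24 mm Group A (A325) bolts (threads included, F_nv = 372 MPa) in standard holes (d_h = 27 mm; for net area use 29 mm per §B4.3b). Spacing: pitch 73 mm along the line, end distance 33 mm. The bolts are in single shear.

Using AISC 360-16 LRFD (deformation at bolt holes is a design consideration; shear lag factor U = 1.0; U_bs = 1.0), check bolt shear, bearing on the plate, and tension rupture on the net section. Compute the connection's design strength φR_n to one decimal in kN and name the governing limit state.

381.4 kN (net-section rupture governs)

Bolt shear: A_b = π(24)²/4 = 452.39 mm². φR_n = 0.75 × 372 × 452.39 × 4 × 1 = 504.9 kN.
Bearing (10 mm plate, F_u = 450 MPa): end bolts L_c = 33 − 27/2 = 19.5, R_n = min(1.2×19.5×10×450, 2.4×24×10×450) = 105.3 kN/bolt; interior L_c = 73 − 27 = 46, R_n = 248.4 kN/bolt. φR_n = 0.75 × (1×105.3 + 3×248.4) = 637.9 kN.
Tension rupture (net): A_n = (142 − 1×29)×10 = 1130 mm² (U = 1.0, A_e = A_n). φR_n = 0.75 × 450 × 1130 = 381.4 kN.
Governing: min(504.9, 637.9, 381.4) = 381.4 kN → net-section rupture.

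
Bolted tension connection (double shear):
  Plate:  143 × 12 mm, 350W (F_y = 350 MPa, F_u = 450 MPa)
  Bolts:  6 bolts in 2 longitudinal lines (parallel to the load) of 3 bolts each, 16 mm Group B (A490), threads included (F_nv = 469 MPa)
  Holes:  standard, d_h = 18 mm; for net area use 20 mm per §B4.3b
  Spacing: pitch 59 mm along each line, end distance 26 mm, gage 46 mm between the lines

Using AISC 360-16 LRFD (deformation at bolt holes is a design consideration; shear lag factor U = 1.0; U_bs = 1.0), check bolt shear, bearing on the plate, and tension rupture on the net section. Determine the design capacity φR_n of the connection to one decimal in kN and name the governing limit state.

Bolt shear: A_b = π(16)²/4 = 201.06 mm². φR_n = 0.75 × 469 × 201.06 × 6 × 2 = 848.7 kN.
Bearing (12 mm plate, F_u = 450 MPa): end bolts L_c = 26 − 18/2 = 17, R_n = min(1.2×17×12×450, 2.4×16×12×450) = 110.16 kN/bolt; interior L_c = 59 − 18 = 41, R_n = 207.36 kN/bolt. φR_n = 0.75 × (2×110.16 + 4×207.36) = 787.3 kN.
Tension rupture (net): A_n = (143 − 2×20)×12 = 1236 mm² (U = 1.0, A_e = A_n). φR_n = 0.75 × 450 × 1236 = 417.2 kN.
Governing: min(848.7, 787.3, 417.2) = 417.2 kN → net-section rupture.

417.2 kN (net-section rupture governs)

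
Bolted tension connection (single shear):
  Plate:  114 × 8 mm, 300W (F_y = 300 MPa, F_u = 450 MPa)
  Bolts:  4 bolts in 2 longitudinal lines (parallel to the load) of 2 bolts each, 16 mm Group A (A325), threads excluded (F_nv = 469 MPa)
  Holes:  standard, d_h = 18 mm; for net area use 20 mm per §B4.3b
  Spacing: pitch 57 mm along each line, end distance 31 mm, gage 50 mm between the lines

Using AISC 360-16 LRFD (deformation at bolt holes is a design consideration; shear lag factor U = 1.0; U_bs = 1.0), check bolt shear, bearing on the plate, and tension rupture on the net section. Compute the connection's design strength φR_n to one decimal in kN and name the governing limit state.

Bolt shear: A_b = π(16)²/4 = 201.06 mm². φR_n = 0.75 × 469 × 201.06 × 4 × 1 = 282.9 kN.
Bearing (8 mm plate, F_u = 450 MPa): end bolts L_c = 31 − 18/2 = 22, R_n = min(1.2×22×8×450, 2.4×16×8×450) = 95.04 kN/bolt; interior L_c = 57 − 18 = 39, R_n = 138.24 kN/bolt. φR_n = 0.75 × (2×95.04 + 2×138.24) = 349.9 kN.
Tension rupture (net): A_n = (114 − 2×20)×8 = 592 mm² (U = 1.0, A_e = A_n). φR_n = 0.75 × 450 × 592 = 199.8 kN.
Governing: min(282.9, 349.9, 199.8) = 199.8 kN → net-section rupture.

199.8 kN (net-section rupture governs)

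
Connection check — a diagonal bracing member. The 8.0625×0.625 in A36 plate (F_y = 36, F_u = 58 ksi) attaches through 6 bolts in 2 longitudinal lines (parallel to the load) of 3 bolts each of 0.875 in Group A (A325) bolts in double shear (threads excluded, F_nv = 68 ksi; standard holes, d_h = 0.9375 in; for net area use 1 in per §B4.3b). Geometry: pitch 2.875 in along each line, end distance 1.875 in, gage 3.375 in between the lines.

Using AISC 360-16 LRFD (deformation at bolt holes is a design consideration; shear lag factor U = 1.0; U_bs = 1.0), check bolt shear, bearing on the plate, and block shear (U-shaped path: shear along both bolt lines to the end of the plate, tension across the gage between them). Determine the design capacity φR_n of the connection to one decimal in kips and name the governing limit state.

219.0 kips (block shear governs)

Bolt shear: A_b = π(0.875)²/4 = 0.60132 in². φR_n = 0.75 × 68 × 0.60132 × 6 × 2 = 368.0 kips.
Bearing (0.625 in plate, F_u = 58 ksi): end bolts L_c = 1.875 − 0.9375/2 = 1.40625, R_n = min(1.2×1.40625×0.625×58, 2.4×0.875×0.625×58) = 61.172 kips/bolt; interior L_c = 2.875 − 0.9375 = 1.9375, R_n = 76.125 kips/bolt. φR_n = 0.75 × (2×61.172 + 4×76.125) = 320.1 kips.
Block shear: shear path 2×[1.875+2×2.875] = 2×7.625 in, A_gv = 9.5313, A_nv = 2×(7.625 − 2.5×1)×0.625 = 6.4063 in²; tension across gage: (3.375 − 1×1)×0.625 = 1.4844 in². R_n = min(0.6×58×6.4063, 0.6×36×9.5313) + 1.0×58×1.4844 = min(222.94, 205.88) + 86.095 = 291.98 kips. φR_n = 0.75 × 291.98 = 219.0 kips.
Governing: min(368.0, 320.1, 219.0) = 219.0 kips → block shear.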